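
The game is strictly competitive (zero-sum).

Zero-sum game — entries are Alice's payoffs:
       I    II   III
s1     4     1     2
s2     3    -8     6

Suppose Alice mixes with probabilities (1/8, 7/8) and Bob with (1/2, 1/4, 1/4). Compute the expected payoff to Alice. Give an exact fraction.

Against (1/2, 1/4, 1/4), each row's expected payoff is s1: 11/4; s2: 1.
Taking the (1/8, 7/8)-weighted average: (1/8)·(11/4) + (7/8)·(1) = 39/32.

39/32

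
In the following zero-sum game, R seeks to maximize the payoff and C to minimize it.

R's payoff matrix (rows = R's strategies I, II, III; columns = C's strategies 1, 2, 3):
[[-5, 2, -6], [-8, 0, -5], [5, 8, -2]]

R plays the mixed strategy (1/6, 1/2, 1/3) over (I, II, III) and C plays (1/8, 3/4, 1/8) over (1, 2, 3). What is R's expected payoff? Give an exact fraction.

Against (1/8, 3/4, 1/8), each row's expected payoff is I: 1/8; II: -13/8; III: 51/8.
Taking the (1/6, 1/2, 1/3)-weighted average: (1/6)·(1/8) + (1/2)·(-13/8) + (1/3)·(51/8) = 4/3.

4/3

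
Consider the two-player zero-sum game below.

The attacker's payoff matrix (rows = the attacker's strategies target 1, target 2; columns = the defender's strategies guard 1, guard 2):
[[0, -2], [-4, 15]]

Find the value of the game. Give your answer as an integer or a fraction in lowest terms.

Row minima are -2 and -4, so the attacker's maximin is -2; column maxima are 0 and 15, so the defender's minimax is 0. These differ, so the equilibrium is in mixed strategies.
Let the attacker play target 1 with probability p. The defender is indifferent when −4(1−p) = −2p + 15(1−p), giving p = 19/21.
Let the defender play guard 1 with probability q. The attacker is indifferent when −2(1−q) = −4q + 15(1−q), giving q = 17/21.
The value is 0·(17/21) + (-2)·(4/21) = -8/21.

-8/21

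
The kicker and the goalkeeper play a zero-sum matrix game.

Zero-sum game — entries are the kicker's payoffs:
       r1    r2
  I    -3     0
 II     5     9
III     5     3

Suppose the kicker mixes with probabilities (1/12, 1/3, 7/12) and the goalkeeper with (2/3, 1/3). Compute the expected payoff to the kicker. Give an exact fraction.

161/36

Against (2/3, 1/3), each row's expected payoff is I: -2; II: 19/3; III: 13/3.
Taking the (1/12, 1/3, 7/12)-weighted average: (1/12)·(-2) + (1/3)·(19/3) + (7/12)·(13/3) = 161/36.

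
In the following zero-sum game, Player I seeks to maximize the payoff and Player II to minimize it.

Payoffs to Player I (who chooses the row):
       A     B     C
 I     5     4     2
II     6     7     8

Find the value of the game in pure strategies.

Row minima: 2, 6 → Player I's maximin is 6.
Column maxima: 6, 7, 8 → Player II's minimax is 6.
They coincide at (II, A), so the value is 6.

6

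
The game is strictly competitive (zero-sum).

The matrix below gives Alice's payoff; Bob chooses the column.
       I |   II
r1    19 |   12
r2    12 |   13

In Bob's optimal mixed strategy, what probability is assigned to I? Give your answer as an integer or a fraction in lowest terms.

1/8

Row minima are 12 and 12, so Alice's maximin is 12; column maxima are 19 and 13, so Bob's minimax is 13. These differ, so the equilibrium is in mixed strategies.
Let Bob play I with probability q. Alice is indifferent when 19q + 12(1−q) = 12q + 13(1−q), giving q = 1/8.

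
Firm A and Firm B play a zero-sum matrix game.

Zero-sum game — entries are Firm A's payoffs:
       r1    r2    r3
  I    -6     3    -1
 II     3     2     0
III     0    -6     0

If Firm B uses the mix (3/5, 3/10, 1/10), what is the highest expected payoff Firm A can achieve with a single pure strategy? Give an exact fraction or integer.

I: (-6)·(3/5) + (3)·(3/10) + (-1)·(1/10) = -14/5.
II: (3)·(3/5) + (2)·(3/10) + (0)·(1/10) = 12/5.
III: (0)·(3/5) + (-6)·(3/10) + (0)·(1/10) = -9/5.
The best pure response is II with expected payoff 12/5.

12/5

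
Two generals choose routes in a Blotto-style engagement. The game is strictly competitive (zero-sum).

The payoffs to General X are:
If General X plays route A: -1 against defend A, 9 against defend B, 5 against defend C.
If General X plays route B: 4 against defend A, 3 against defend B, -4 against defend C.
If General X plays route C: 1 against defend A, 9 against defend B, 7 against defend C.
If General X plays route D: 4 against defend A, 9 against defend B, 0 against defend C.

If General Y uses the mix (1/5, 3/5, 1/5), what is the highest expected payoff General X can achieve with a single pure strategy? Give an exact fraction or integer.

route A: (-1)·(1/5) + (9)·(3/5) + (5)·(1/5) = 31/5.
route B: (4)·(1/5) + (3)·(3/5) + (-4)·(1/5) = 9/5.
route C: (1)·(1/5) + (9)·(3/5) + (7)·(1/5) = 7.
route D: (4)·(1/5) + (9)·(3/5) + (0)·(1/5) = 31/5.
The best pure response is route C with expected payoff 7.

7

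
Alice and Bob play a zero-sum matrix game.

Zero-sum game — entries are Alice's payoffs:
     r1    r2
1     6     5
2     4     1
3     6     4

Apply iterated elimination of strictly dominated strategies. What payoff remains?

5

Row 2 is strictly dominated by row 1 (6>4, 5>1); eliminate 2.
Column r1 is strictly dominated by r2 for Bob (5<6, 4<6); eliminate r1.
Row 3 is strictly dominated by row 1 (5>4); eliminate 3.
Only (1, r2) remains, with payoff 5.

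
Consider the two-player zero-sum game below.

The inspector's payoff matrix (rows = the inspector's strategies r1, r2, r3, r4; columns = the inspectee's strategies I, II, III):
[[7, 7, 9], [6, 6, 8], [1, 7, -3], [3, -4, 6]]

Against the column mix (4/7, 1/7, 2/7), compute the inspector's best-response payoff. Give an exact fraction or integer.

r1: (7)·(4/7) + (7)·(1/7) + (9)·(2/7) = 53/7.
r2: (6)·(4/7) + (6)·(1/7) + (8)·(2/7) = 46/7.
r3: (1)·(4/7) + (7)·(1/7) + (-3)·(2/7) = 5/7.
r4: (3)·(4/7) + (-4)·(1/7) + (6)·(2/7) = 20/7.
The best pure response is r1 with expected payoff 53/7.

53/7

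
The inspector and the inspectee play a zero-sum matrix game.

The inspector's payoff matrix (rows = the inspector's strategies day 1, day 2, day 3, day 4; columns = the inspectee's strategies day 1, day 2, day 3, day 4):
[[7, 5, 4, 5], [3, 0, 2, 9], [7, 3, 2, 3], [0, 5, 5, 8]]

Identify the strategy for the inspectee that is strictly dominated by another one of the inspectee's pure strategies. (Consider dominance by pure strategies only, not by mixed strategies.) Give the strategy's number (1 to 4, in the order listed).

4

The inspectee prefers columns that give the inspector less. Compare day 4 with day 3: 4 < 5, 2 < 9, 2 < 3, 5 < 8.
So day 3 strictly dominates day 4 for the inspectee; day 4 is strictly dominated.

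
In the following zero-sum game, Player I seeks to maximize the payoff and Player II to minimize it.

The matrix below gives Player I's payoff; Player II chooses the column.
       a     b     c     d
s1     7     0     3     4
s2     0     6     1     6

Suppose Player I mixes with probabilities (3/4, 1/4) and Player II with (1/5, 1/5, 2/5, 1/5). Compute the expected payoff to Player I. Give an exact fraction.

13/4

Against (1/5, 1/5, 2/5, 1/5), each row's expected payoff is s1: 17/5; s2: 14/5.
Taking the (3/4, 1/4)-weighted average: (3/4)·(17/5) + (1/4)·(14/5) = 13/4.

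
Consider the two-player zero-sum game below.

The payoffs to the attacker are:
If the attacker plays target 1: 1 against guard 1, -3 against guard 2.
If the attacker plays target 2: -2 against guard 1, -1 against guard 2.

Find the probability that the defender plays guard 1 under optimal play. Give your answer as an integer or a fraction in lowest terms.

2/5

Row minima are -3 and -2, so the attacker's maximin is -2; column maxima are 1 and -1, so the defender's minimax is -1. These differ, so the equilibrium is in mixed strategies.
Let the defender play guard 1 with probability q. The attacker is indifferent when q − 3(1−q) = −2q − (1−q), giving q = 2/5.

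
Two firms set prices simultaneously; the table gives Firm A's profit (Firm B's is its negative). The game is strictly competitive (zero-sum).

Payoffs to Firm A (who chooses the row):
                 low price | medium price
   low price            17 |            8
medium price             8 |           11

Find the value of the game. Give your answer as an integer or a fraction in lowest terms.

Row minima are 8 and 8, so Firm A's maximin is 8; column maxima are 17 and 11, so Firm B's minimax is 11. These differ, so the equilibrium is in mixed strategies.
Let Firm A play low price with probability p. Firm B is indifferent when 17p + 8(1−p) = 8p + 11(1−p), giving p = 1/4.
Let Firm B play low price with probability q. Firm A is indifferent when 17q + 8(1−q) = 8q + 11(1−q), giving q = 1/4.
The value is 17·(1/4) + (8)·(3/4) = 41/4.

41/4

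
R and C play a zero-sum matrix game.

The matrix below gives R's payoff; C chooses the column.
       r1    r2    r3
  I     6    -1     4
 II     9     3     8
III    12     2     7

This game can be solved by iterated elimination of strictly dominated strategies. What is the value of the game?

3

Row I is strictly dominated by row II (9>6, 3>-1, 8>4); eliminate I.
Column r3 is strictly dominated by r2 for C (3<8, 2<7); eliminate r3.
Column r1 is strictly dominated by r2 for C (3<9, 2<12); eliminate r1.
Row III is strictly dominated by row II (3>2); eliminate III.
Only (II, r2) remains, with payoff 3.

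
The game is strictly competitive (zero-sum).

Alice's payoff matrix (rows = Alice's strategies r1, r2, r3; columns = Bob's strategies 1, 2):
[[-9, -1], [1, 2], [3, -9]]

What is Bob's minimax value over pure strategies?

2

The worst case (largest entry) in each column is 1: 3, 2: 2.
The best (smallest) of these is 2.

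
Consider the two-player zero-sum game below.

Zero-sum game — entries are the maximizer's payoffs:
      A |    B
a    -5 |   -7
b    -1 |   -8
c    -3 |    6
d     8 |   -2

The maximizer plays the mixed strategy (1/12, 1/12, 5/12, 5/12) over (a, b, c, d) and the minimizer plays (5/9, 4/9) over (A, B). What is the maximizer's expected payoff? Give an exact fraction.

115/108

Against (5/9, 4/9), each row's expected payoff is a: -53/9; b: -37/9; c: 1; d: 32/9.
Taking the (1/12, 1/12, 5/12, 5/12)-weighted average: (1/12)·(-53/9) + (1/12)·(-37/9) + (5/12)·(1) + (5/12)·(32/9) = 115/108.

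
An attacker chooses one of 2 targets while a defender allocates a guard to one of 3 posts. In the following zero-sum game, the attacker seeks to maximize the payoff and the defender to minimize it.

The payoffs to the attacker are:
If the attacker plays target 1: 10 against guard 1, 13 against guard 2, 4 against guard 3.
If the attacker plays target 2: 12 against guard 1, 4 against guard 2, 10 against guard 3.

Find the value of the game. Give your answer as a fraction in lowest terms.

38/5

Column guard 1 is strictly dominated by guard 3 for the defender (it gives the attacker more in every row).
The remaining 2×2 game on (target 1, target 2) × (guard 2, guard 3) has no saddle point. Let the attacker play target 1 with probability p; indifference gives 13p + 4(1−p) = 4p + 10(1−p), so p = 2/5.
Similarly the defender's optimal q on guard 2 is 2/5, and the value is 13·(2/5) + (4)·(3/5) = 38/5.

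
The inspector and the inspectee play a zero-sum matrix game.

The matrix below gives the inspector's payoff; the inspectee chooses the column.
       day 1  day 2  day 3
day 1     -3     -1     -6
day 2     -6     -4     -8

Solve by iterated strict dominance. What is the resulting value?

Row day 2 is strictly dominated by row day 1 (-3>-6, -1>-4, -6>-8); eliminate day 2.
Column day 1 is strictly dominated by day 3 for the inspectee (-6<-3); eliminate day 1.
Column day 2 is strictly dominated by day 3 for the inspectee (-6<-1); eliminate day 2.
Only (day 1, day 3) remains, with payoff -6.

-6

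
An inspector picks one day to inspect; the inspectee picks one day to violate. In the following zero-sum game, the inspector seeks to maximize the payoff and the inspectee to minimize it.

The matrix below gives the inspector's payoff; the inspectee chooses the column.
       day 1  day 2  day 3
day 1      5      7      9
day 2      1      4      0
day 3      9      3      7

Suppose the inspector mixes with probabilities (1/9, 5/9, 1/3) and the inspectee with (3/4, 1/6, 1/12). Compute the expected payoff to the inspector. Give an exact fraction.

145/36

Against (3/4, 1/6, 1/12), each row's expected payoff is day 1: 17/3; day 2: 17/12; day 3: 47/6.
Taking the (1/9, 5/9, 1/3)-weighted average: (1/9)·(17/3) + (5/9)·(17/12) + (1/3)·(47/6) = 145/36.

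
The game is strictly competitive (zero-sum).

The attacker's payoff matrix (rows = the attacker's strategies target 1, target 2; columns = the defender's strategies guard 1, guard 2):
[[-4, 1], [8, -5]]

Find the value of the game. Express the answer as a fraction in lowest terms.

Row minima are -4 and -5, so the attacker's maximin is -4; column maxima are 8 and 1, so the defender's minimax is 1. These differ, so the equilibrium is in mixed strategies.
Let the attacker play target 1 with probability p. The defender is indifferent when −4p + 8(1−p) = p − 5(1−p), giving p = 13/18.
Let the defender play guard 1 with probability q. The attacker is indifferent when −4q + (1−q) = 8q − 5(1−q), giving q = 1/3.
The value is -4·(1/3) + (1)·(2/3) = -2/3.

-2/3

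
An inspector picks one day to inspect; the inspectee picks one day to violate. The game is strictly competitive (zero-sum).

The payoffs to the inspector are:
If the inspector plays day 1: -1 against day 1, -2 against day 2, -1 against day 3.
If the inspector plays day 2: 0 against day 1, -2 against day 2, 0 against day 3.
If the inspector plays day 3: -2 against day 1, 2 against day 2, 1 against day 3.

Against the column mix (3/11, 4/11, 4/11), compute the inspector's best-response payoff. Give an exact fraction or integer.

day 1: (-1)·(3/11) + (-2)·(4/11) + (-1)·(4/11) = -15/11.
day 2: (0)·(3/11) + (-2)·(4/11) + (0)·(4/11) = -8/11.
day 3: (-2)·(3/11) + (2)·(4/11) + (1)·(4/11) = 6/11.
The best pure response is day 3 with expected payoff 6/11.

6/11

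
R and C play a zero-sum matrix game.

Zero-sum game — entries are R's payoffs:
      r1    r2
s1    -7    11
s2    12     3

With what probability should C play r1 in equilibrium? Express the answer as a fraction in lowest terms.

8/27

Row minima are -7 and 3, so R's maximin is 3; column maxima are 12 and 11, so C's minimax is 11. These differ, so the equilibrium is in mixed strategies.
Let C play r1 with probability q. R is indifferent when −7q + 11(1−q) = 12q + 3(1−q), giving q = 8/27.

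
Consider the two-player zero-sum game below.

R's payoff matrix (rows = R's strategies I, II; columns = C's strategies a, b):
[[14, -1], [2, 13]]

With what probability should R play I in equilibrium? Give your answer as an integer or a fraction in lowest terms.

11/26

Row minima are -1 and 2, so R's maximin is 2; column maxima are 14 and 13, so C's minimax is 13. These differ, so the equilibrium is in mixed strategies.
Let R play I with probability p. C is indifferent when 14p + 2(1−p) = −p + 13(1−p), giving p = 11/26.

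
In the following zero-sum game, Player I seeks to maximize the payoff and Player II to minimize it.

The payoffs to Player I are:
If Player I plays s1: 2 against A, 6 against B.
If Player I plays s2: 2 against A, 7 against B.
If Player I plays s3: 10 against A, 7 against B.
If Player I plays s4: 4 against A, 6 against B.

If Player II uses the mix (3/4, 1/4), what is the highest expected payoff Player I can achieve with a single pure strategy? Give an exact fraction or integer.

s1: (2)·(3/4) + (6)·(1/4) = 3.
s2: (2)·(3/4) + (7)·(1/4) = 13/4.
s3: (10)·(3/4) + (7)·(1/4) = 37/4.
s4: (4)·(3/4) + (6)·(1/4) = 9/2.
The best pure response is s3 with expected payoff 37/4.

37/4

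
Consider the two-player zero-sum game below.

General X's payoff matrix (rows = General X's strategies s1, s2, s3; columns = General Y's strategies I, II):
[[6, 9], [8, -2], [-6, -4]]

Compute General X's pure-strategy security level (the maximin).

The worst-case payoff for each row is s1: 6, s2: -2, s3: -6.
The best of these is 6.

6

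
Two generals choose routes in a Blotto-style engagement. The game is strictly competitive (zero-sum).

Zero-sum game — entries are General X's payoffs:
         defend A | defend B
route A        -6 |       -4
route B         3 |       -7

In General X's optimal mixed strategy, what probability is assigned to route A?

5/6

Row minima are -6 and -7, so General X's maximin is -6; column maxima are 3 and -4, so General Y's minimax is -4. These differ, so the equilibrium is in mixed strategies.
Let General X play route A with probability p. General Y is indifferent when −6p + 3(1−p) = −4p − 7(1−p), giving p = 5/6.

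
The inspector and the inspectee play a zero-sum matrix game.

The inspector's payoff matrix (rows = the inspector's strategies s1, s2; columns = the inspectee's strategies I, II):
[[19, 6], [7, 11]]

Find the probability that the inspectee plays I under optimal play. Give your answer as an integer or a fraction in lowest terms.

5/17

Row minima are 6 and 7, so the inspector's maximin is 7; column maxima are 19 and 11, so the inspectee's minimax is 11. These differ, so the equilibrium is in mixed strategies.
Let the inspectee play I with probability q. The inspector is indifferent when 19q + 6(1−q) = 7q + 11(1−q), giving q = 5/17.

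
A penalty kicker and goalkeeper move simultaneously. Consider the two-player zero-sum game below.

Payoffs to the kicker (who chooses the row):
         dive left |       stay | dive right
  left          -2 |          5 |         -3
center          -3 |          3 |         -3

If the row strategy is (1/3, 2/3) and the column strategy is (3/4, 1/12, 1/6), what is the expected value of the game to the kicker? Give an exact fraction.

Against (3/4, 1/12, 1/6), each row's expected payoff is left: -19/12; center: -5/2.
Taking the (1/3, 2/3)-weighted average: (1/3)·(-19/12) + (2/3)·(-5/2) = -79/36.

-79/36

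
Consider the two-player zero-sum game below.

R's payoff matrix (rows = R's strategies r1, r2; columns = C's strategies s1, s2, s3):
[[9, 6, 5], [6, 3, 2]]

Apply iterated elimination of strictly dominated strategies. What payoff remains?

Column s1 is strictly dominated by s2 for C (6<9, 3<6); eliminate s1.
Column s2 is strictly dominated by s3 for C (5<6, 2<3); eliminate s2.
Row r2 is strictly dominated by row r1 (5>2); eliminate r2.
Only (r1, s3) remains, with payoff 5.

5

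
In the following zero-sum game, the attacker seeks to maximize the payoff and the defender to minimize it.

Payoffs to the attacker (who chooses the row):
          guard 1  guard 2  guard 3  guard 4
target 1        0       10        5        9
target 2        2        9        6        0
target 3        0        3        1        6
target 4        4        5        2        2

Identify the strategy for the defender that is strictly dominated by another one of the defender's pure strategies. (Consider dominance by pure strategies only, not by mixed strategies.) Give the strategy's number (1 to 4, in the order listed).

2

The defender prefers columns that give the attacker less. Compare guard 2 with guard 1: 0 < 10, 2 < 9, 0 < 3, 4 < 5.
So guard 1 strictly dominates guard 2 for the defender; guard 2 is strictly dominated.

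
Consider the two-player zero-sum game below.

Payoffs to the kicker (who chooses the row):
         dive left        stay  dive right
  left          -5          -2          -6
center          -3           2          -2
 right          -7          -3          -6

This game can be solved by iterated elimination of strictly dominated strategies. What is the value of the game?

Row left is strictly dominated by row center (-3>-5, 2>-2, -2>-6); eliminate left.
Column stay is strictly dominated by dive left for the goalkeeper (-3<2, -7<-3); eliminate stay.
Row right is strictly dominated by row center (-3>-7, -2>-6); eliminate right.
Column dive right is strictly dominated by dive left for the goalkeeper (-3<-2); eliminate dive right.
Only (center, dive left) remains, with payoff -3.

-3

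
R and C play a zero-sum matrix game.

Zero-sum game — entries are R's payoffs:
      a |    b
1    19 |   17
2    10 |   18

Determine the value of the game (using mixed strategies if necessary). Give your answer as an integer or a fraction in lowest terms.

Row minima are 17 and 10, so R's maximin is 17; column maxima are 19 and 18, so C's minimax is 18. These differ, so the equilibrium is in mixed strategies.
Let R play 1 with probability p. C is indifferent when 19p + 10(1−p) = 17p + 18(1−p), giving p = 4/5.
Let C play a with probability q. R is indifferent when 19q + 17(1−q) = 10q + 18(1−q), giving q = 1/10.
The value is 19·(1/10) + (17)·(9/10) = 86/5.

86/5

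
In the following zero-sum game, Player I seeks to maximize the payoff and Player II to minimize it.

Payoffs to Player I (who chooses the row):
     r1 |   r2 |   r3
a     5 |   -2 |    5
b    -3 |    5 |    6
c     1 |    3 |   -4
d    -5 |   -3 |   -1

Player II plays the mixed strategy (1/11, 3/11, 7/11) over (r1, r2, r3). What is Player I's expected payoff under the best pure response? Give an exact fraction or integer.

a: (5)·(1/11) + (-2)·(3/11) + (5)·(7/11) = 34/11.
b: (-3)·(1/11) + (5)·(3/11) + (6)·(7/11) = 54/11.
c: (1)·(1/11) + (3)·(3/11) + (-4)·(7/11) = -18/11.
d: (-5)·(1/11) + (-3)·(3/11) + (-1)·(7/11) = -21/11.
The best pure response is b with expected payoff 54/11.

54/11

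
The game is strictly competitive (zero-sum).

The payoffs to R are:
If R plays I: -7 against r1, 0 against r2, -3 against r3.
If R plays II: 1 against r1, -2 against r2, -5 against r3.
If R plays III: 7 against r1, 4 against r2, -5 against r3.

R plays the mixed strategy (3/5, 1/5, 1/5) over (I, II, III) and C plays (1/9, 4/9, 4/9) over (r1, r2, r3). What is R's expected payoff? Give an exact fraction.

-9/5

Against (1/9, 4/9, 4/9), each row's expected payoff is I: -19/9; II: -3; III: 1/3.
Taking the (3/5, 1/5, 1/5)-weighted average: (3/5)·(-19/9) + (1/5)·(-3) + (1/5)·(1/3) = -9/5.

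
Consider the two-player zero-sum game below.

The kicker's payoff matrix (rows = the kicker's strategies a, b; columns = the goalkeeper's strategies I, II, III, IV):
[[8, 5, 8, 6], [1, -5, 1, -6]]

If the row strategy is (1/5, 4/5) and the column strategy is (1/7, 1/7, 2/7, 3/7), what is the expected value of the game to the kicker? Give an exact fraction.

Against (1/7, 1/7, 2/7, 3/7), each row's expected payoff is a: 47/7; b: -20/7.
Taking the (1/5, 4/5)-weighted average: (1/5)·(47/7) + (4/5)·(-20/7) = -33/35.

-33/35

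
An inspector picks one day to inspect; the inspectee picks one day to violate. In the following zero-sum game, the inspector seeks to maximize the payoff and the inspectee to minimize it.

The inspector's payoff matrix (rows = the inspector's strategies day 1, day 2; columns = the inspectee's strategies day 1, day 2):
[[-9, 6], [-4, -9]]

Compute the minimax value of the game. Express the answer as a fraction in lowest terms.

Row minima are -9 and -9, so the inspector's maximin is -9; column maxima are -4 and 6, so the inspectee's minimax is -4. These differ, so the equilibrium is in mixed strategies.
Let the inspector play day 1 with probability p. The inspectee is indifferent when −9p − 4(1−p) = 6p − 9(1−p), giving p = 1/4.
Let the inspectee play day 1 with probability q. The inspector is indifferent when −9q + 6(1−q) = −4q − 9(1−q), giving q = 3/4.
The value is -9·(3/4) + (6)·(1/4) = -21/4.

-21/4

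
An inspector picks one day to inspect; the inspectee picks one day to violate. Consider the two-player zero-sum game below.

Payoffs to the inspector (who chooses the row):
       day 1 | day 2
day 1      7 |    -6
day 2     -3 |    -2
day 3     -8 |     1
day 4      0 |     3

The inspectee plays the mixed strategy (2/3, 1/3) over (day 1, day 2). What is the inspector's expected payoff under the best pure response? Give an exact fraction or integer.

8/3

day 1: (7)·(2/3) + (-6)·(1/3) = 8/3.
day 2: (-3)·(2/3) + (-2)·(1/3) = -8/3.
day 3: (-8)·(2/3) + (1)·(1/3) = -5.
day 4: (0)·(2/3) + (3)·(1/3) = 1.
The best pure response is day 1 with expected payoff 8/3.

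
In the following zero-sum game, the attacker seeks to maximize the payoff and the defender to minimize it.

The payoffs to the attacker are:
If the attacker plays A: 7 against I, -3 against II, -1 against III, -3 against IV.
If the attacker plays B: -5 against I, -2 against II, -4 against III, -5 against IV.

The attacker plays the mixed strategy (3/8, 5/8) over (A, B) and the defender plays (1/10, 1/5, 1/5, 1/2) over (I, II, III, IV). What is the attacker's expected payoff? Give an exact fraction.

Against (1/10, 1/5, 1/5, 1/2), each row's expected payoff is A: -8/5; B: -21/5.
Taking the (3/8, 5/8)-weighted average: (3/8)·(-8/5) + (5/8)·(-21/5) = -129/40.

-129/40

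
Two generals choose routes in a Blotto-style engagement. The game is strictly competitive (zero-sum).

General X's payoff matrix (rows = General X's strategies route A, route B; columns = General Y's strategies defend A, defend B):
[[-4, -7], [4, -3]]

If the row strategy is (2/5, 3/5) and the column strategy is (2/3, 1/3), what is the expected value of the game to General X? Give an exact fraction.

-1

Against (2/3, 1/3), each row's expected payoff is route A: -5; route B: 5/3.
Taking the (2/5, 3/5)-weighted average: (2/5)·(-5) + (3/5)·(5/3) = -1.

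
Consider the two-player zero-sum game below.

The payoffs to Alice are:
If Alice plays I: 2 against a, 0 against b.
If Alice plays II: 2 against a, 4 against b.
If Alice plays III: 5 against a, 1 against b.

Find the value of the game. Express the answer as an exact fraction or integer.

3

Row I is strictly dominated by row III, so Alice never plays it.
The remaining 2×2 game on (II, III) × (a, b) has no saddle point. Let Alice play II with probability p; indifference gives 2p + 5(1−p) = 4p + (1−p), so p = 2/3.
Similarly Bob's optimal q on a is 1/2, and the value is 2·(1/2) + (4)·(1/2) = 3.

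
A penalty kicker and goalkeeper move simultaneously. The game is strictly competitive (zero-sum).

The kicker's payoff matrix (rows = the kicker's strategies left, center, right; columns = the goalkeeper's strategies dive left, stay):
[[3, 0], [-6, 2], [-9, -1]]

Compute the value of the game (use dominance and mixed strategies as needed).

6/11

Row right is strictly dominated by row center, so the kicker never plays it.
The remaining 2×2 game on (left, center) × (dive left, stay) has no saddle point. Let the kicker play left with probability p; indifference gives 3p − 6(1−p) = 2(1−p), so p = 8/11.
Similarly the goalkeeper's optimal q on dive left is 2/11, and the value is 3·(2/11) + (0)·(9/11) = 6/11.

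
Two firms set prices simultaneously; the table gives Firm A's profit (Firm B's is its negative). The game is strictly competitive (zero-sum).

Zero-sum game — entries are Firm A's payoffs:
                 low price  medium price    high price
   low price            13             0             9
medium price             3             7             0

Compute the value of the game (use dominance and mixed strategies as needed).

Column low price is strictly dominated by high price for Firm B (it gives Firm A more in every row).
The remaining 2×2 game on (low price, medium price) × (medium price, high price) has no saddle point. Let Firm A play low price with probability p; indifference gives 7(1−p) = 9p, so p = 7/16.
Similarly Firm B's optimal q on medium price is 9/16, and the value is 0·(9/16) + (9)·(7/16) = 63/16.

63/16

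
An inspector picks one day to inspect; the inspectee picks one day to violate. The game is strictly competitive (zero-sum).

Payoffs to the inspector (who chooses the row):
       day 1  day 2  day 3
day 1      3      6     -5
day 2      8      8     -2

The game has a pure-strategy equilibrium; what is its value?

-2

Row minima: -5, -2 → the inspector's maximin is -2.
Column maxima: 8, 8, -2 → the inspectee's minimax is -2.
They coincide at (day 2, day 3), so the value is -2.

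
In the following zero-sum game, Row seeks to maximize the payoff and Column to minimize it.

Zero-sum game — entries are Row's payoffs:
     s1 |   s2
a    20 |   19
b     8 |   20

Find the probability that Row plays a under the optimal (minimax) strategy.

12/13

Row minima are 19 and 8, so Row's maximin is 19; column maxima are 20 and 20, so Column's minimax is 20. These differ, so the equilibrium is in mixed strategies.
Let Row play a with probability p. Column is indifferent when 20p + 8(1−p) = 19p + 20(1−p), giving p = 12/13.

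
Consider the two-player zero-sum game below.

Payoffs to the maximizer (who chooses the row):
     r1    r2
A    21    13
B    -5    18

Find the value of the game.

443/31

Row minima are 13 and -5, so the maximizer's maximin is 13; column maxima are 21 and 18, so the minimizer's minimax is 18. These differ, so the equilibrium is in mixed strategies.
Let the maximizer play A with probability p. The minimizer is indifferent when 21p − 5(1−p) = 13p + 18(1−p), giving p = 23/31.
Let the minimizer play r1 with probability q. The maximizer is indifferent when 21q + 13(1−q) = −5q + 18(1−q), giving q = 5/31.
The value is 21·(5/31) + (13)·(26/31) = 443/31.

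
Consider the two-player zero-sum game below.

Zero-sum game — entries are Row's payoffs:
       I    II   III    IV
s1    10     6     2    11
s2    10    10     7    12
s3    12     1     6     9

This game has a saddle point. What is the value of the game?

Row minima: 2, 7, 1 → Row's maximin is 7.
Column maxima: 12, 10, 7, 12 → Column's minimax is 7.
They coincide at (s2, III), so the value is 7.

7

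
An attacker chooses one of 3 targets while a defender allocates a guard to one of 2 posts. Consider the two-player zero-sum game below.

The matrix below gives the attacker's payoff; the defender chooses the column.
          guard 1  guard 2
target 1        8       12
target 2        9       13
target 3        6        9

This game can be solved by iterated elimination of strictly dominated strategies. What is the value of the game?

Row target 1 is strictly dominated by row target 2 (9>8, 13>12); eliminate target 1.
Row target 3 is strictly dominated by row target 2 (9>6, 13>9); eliminate target 3.
Column guard 2 is strictly dominated by guard 1 for the defender (9<13); eliminate guard 2.
Only (target 2, guard 1) remains, with payoff 9.

9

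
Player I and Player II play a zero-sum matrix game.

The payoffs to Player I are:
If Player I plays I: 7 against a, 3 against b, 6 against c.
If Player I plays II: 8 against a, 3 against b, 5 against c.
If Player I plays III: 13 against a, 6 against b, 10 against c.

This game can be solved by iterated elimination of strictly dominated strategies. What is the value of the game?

6

Column c is strictly dominated by b for Player II (3<6, 3<5, 6<10); eliminate c.
Column a is strictly dominated by b for Player II (3<7, 3<8, 6<13); eliminate a.
Row II is strictly dominated by row III (6>3); eliminate II.
Row I is strictly dominated by row III (6>3); eliminate I.
Only (III, b) remains, with payoff 6.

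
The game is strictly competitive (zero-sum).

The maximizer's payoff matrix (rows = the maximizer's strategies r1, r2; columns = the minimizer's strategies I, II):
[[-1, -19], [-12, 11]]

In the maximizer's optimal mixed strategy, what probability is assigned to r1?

23/41

Row minima are -19 and -12, so the maximizer's maximin is -12; column maxima are -1 and 11, so the minimizer's minimax is -1. These differ, so the equilibrium is in mixed strategies.
Let the maximizer play r1 with probability p. The minimizer is indifferent when −p − 12(1−p) = −19p + 11(1−p), giving p = 23/41.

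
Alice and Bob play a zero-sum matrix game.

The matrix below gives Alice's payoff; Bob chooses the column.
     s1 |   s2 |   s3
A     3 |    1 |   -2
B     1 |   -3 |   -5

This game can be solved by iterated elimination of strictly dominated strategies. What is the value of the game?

Row B is strictly dominated by row A (3>1, 1>-3, -2>-5); eliminate B.
Column s1 is strictly dominated by s2 for Bob (1<3); eliminate s1.
Column s2 is strictly dominated by s3 for Bob (-2<1); eliminate s2.
Only (A, s3) remains, with payoff -2.

-2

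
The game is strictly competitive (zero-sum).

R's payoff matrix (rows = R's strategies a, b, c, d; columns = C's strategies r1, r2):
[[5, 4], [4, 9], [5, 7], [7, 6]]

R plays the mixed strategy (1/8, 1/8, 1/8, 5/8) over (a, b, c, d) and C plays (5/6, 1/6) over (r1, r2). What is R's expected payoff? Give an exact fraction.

295/48

Against (5/6, 1/6), each row's expected payoff is a: 29/6; b: 29/6; c: 16/3; d: 41/6.
Taking the (1/8, 1/8, 1/8, 5/8)-weighted average: (1/8)·(29/6) + (1/8)·(29/6) + (1/8)·(16/3) + (5/8)·(41/6) = 295/48.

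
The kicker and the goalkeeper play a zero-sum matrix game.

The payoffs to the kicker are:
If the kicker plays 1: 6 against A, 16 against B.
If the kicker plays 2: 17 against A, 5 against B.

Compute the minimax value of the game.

Row minima are 6 and 5, so the kicker's maximin is 6; column maxima are 17 and 16, so the goalkeeper's minimax is 16. These differ, so the equilibrium is in mixed strategies.
Let the kicker play 1 with probability p. The goalkeeper is indifferent when 6p + 17(1−p) = 16p + 5(1−p), giving p = 6/11.
Let the goalkeeper play A with probability q. The kicker is indifferent when 6q + 16(1−q) = 17q + 5(1−q), giving q = 1/2.
The value is 6·(1/2) + (16)·(1/2) = 11.

11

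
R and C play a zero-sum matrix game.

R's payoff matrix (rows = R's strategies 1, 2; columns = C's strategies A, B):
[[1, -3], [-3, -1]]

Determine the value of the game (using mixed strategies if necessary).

Row minima are -3 and -3, so R's maximin is -3; column maxima are 1 and -1, so C's minimax is -1. These differ, so the equilibrium is in mixed strategies.
Let R play 1 with probability p. C is indifferent when p − 3(1−p) = −3p − (1−p), giving p = 1/3.
Let C play A with probability q. R is indifferent when q − 3(1−q) = −3q − (1−q), giving q = 1/3.
The value is 1·(1/3) + (-3)·(2/3) = -5/3.

-5/3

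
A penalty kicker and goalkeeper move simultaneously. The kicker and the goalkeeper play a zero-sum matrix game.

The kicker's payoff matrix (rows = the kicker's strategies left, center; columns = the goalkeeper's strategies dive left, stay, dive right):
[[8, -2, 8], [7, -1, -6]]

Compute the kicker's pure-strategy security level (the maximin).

The worst-case payoff for each row is left: -2, center: -6.
The best of these is -2.

-2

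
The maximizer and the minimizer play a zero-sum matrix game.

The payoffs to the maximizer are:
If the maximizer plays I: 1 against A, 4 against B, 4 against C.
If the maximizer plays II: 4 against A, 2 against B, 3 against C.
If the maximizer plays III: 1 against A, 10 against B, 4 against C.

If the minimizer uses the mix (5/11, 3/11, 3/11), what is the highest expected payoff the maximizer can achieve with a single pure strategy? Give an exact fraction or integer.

I: (1)·(5/11) + (4)·(3/11) + (4)·(3/11) = 29/11.
II: (4)·(5/11) + (2)·(3/11) + (3)·(3/11) = 35/11.
III: (1)·(5/11) + (10)·(3/11) + (4)·(3/11) = 47/11.
The best pure response is III with expected payoff 47/11.

47/11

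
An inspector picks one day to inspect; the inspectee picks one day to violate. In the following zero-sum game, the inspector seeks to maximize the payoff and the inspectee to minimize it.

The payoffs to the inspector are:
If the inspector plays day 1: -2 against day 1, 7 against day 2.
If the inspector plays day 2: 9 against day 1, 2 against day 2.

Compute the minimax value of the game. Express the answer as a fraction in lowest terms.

67/16

Row minima are -2 and 2, so the inspector's maximin is 2; column maxima are 9 and 7, so the inspectee's minimax is 7. These differ, so the equilibrium is in mixed strategies.
Let the inspector play day 1 with probability p. The inspectee is indifferent when −2p + 9(1−p) = 7p + 2(1−p), giving p = 7/16.
Let the inspectee play day 1 with probability q. The inspector is indifferent when −2q + 7(1−q) = 9q + 2(1−q), giving q = 5/16.
The value is -2·(5/16) + (7)·(11/16) = 67/16.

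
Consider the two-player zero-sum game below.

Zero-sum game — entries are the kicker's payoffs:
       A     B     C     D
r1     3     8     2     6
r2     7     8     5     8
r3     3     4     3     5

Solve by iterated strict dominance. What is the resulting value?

5

Row r3 is strictly dominated by row r2 (7>3, 8>4, 5>3, 8>5); eliminate r3.
Column A is strictly dominated by C for the goalkeeper (2<3, 5<7); eliminate A.
Column B is strictly dominated by C for the goalkeeper (2<8, 5<8); eliminate B.
Row r1 is strictly dominated by row r2 (5>2, 8>6); eliminate r1.
Column D is strictly dominated by C for the goalkeeper (5<8); eliminate D.
Only (r2, C) remains, with payoff 5.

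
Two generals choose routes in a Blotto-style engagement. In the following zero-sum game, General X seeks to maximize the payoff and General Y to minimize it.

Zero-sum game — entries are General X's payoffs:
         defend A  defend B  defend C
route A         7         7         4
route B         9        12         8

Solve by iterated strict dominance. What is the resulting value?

8

Column defend A is strictly dominated by defend C for General Y (4<7, 8<9); eliminate defend A.
Row route A is strictly dominated by row route B (12>7, 8>4); eliminate route A.
Column defend B is strictly dominated by defend C for General Y (8<12); eliminate defend B.
Only (route B, defend C) remains, with payoff 8.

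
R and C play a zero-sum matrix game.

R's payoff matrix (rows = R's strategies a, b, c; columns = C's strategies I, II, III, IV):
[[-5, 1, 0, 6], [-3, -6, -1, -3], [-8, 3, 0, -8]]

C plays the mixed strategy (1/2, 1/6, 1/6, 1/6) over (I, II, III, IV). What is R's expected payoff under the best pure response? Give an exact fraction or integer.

-4/3

a: (-5)·(1/2) + (1)·(1/6) + (0)·(1/6) + (6)·(1/6) = -4/3.
b: (-3)·(1/2) + (-6)·(1/6) + (-1)·(1/6) + (-3)·(1/6) = -19/6.
c: (-8)·(1/2) + (3)·(1/6) + (0)·(1/6) + (-8)·(1/6) = -29/6.
The best pure response is a with expected payoff -4/3.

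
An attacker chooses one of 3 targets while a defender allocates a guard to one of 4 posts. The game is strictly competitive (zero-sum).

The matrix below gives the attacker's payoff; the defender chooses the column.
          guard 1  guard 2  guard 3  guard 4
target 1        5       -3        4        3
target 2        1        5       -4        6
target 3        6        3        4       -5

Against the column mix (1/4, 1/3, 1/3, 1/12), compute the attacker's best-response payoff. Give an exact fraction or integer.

target 1: (5)·(1/4) + (-3)·(1/3) + (4)·(1/3) + (3)·(1/12) = 11/6.
target 2: (1)·(1/4) + (5)·(1/3) + (-4)·(1/3) + (6)·(1/12) = 13/12.
target 3: (6)·(1/4) + (3)·(1/3) + (4)·(1/3) + (-5)·(1/12) = 41/12.
The best pure response is target 3 with expected payoff 41/12.

41/12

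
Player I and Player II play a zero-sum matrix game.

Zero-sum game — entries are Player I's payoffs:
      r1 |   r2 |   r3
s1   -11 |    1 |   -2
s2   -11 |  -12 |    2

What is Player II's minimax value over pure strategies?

The worst case (largest entry) in each column is r1: -11, r2: 1, r3: 2.
The best (smallest) of these is -11.

-11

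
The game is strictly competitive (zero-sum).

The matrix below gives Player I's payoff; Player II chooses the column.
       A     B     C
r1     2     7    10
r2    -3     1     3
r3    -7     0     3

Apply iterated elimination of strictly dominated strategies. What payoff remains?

Row r3 is strictly dominated by row r1 (2>-7, 7>0, 10>3); eliminate r3.
Row r2 is strictly dominated by row r1 (2>-3, 7>1, 10>3); eliminate r2.
Column B is strictly dominated by A for Player II (2<7); eliminate B.
Column C is strictly dominated by A for Player II (2<10); eliminate C.
Only (r1, A) remains, with payoff 2.

2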